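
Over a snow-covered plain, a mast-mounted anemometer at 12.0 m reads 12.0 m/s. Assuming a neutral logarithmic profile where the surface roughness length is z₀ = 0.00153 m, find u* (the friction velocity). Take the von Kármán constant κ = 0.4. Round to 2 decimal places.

Log law: V(z) = (u*/κ) · ln(z/z₀) ⇒ u* = κ · V / ln(z/z₀)
u* = 0.4 × 12.0 / ln(12.0/0.00153) = 0.4 × 12.0 / 8.9674
   = 4.8000 / 8.9674 = 0.5353 m/s

u* ≈ 0.54 m/s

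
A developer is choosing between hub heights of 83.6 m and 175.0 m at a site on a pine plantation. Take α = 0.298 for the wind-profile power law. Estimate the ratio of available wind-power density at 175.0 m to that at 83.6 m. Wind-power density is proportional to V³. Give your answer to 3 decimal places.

Speed ratio: V_B/V_A = (z_B/z_A)^α = (175.0/83.6)^0.298 = (2.0933)^0.298 = 1.24626
Power-density ratio: P_B/P_A = (V_B/V_A)³ = (1.24626)³ = 1.93564

1.936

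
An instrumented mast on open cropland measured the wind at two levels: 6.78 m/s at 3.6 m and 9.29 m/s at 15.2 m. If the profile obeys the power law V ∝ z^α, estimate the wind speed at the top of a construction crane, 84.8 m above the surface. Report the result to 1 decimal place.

First find α: α = ln(V₂/V₁)/ln(z₂/z₁) = ln(9.29/6.78)/ln(15.2/3.6) = 0.31496/1.44036 = 0.2187
Extrapolate from 15.2 m to 84.8 m: V₃ = 9.29 × (84.8/15.2)^0.2187 = 9.29 × 1.4563 = 13.5289 m/s

13.5 m/s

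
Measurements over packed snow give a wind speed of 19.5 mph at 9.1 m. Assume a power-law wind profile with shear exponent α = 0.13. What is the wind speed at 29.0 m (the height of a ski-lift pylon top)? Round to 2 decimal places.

22.67 mph

Power-law profile: V₂ = V₁ · (z₂/z₁)^α
V₂ = 19.5 × (29.0/9.1)^0.13 = 19.5 × (3.1868)^0.13
    = 19.5 × 1.1626 = 22.6710 mph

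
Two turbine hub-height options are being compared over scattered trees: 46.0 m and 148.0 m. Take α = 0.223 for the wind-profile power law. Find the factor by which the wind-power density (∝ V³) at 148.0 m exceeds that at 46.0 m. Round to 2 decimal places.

Speed ratio: V_B/V_A = (z_B/z_A)^α = (148.0/46.0)^0.223 = (3.2174)^0.223 = 1.29770
Power-density ratio: P_B/P_A = (V_B/V_A)³ = (1.29770)³ = 2.18535

2.19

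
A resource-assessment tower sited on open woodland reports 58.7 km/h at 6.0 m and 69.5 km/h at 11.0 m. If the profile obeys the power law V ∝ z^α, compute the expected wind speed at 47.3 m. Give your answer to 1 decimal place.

First find α: α = ln(V₂/V₁)/ln(z₂/z₁) = ln(69.5/58.7)/ln(11.0/6.0) = 0.16889/0.60614 = 0.2786
Extrapolate from 11.0 m to 47.3 m: V₃ = 69.5 × (47.3/11.0)^0.2786 = 69.5 × 1.5014 = 104.3488 km/h

104.3 km/h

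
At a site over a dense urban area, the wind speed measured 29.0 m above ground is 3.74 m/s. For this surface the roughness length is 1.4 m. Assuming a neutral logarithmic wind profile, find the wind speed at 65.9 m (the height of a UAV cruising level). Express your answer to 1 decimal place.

4.8 m/s

Log law: V(z) ∝ ln(z/z₀), so V₂/V₁ = ln(z₂/z₀) / ln(z₁/z₀).
ln(65.9/1.4) = 3.8517, ln(29.0/1.4) = 3.0308
V₂ = 3.74 × 3.8517/3.0308 = 3.74 × 1.2708 = 4.7529 m/s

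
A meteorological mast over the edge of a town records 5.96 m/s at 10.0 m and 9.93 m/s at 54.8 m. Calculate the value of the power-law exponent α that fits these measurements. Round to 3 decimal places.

α ≈ 0.300

Power law: V₂/V₁ = (z₂/z₁)^α ⇒ α = ln(V₂/V₁) / ln(z₂/z₁)
α = ln(9.93/5.96) / ln(54.8/10.0) = ln(1.6661) / ln(5.4800)
  = 0.51049 / 1.70111 = 0.30009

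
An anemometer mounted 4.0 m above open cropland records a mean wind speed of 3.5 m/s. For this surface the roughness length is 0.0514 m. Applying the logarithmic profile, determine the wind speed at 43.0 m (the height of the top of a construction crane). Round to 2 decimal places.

Log law: V(z) ∝ ln(z/z₀), so V₂/V₁ = ln(z₂/z₀) / ln(z₁/z₀).
ln(43.0/0.0514) = 6.7293, ln(4.0/0.0514) = 4.3544
V₂ = 3.5 × 6.7293/4.3544 = 3.5 × 1.5454 = 5.4089 m/s

5.41 m/s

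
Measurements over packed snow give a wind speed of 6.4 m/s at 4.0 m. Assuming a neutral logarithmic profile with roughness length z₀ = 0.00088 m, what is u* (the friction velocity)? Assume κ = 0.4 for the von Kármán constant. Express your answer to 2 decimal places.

Log law: V(z) = (u*/κ) · ln(z/z₀) ⇒ u* = κ · V / ln(z/z₀)
u* = 0.4 × 6.4 / ln(4.0/0.00088) = 0.4 × 6.4 / 8.4219
   = 2.5600 / 8.4219 = 0.3040 m/s

u* ≈ 0.30 m/s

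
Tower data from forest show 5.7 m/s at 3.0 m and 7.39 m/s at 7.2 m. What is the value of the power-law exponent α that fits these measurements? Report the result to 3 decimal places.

α ≈ 0.297

Power law: V₂/V₁ = (z₂/z₁)^α ⇒ α = ln(V₂/V₁) / ln(z₂/z₁)
α = ln(7.39/5.7) / ln(7.2/3.0) = ln(1.2965) / ln(2.4000)
  = 0.25966 / 0.87547 = 0.29660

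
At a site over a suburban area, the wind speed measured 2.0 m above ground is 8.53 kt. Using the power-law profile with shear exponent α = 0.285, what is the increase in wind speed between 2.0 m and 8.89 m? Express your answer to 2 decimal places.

Power law: V₂ = V₁ · (z₂/z₁)^α = 8.53 × (4.4450)^0.285 = 13.0495 kt
ΔV = 13.0495 − 8.53 = 4.5195 kt

4.52 kt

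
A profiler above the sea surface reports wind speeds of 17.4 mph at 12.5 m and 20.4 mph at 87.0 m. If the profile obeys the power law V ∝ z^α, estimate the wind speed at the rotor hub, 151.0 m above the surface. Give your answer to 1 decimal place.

First find α: α = ln(V₂/V₁)/ln(z₂/z₁) = ln(20.4/17.4)/ln(87.0/12.5) = 0.15906/1.94018 = 0.0820
Extrapolate from 87.0 m to 151.0 m: V₃ = 20.4 × (151.0/87.0)^0.0820 = 20.4 × 1.0462 = 21.3433 mph

21.3 mph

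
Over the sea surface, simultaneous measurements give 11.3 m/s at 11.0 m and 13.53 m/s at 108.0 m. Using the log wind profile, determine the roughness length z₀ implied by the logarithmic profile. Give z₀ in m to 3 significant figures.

z₀ ≈ 0.000103 m

Log law: V(z) ∝ ln(z/z₀). With r = V₁/V₂ = 11.3/13.53 = 0.83518,
r · ln(z₂/z₀) = ln(z₁/z₀) ⇒ ln z₀ = (ln z₁ − r·ln z₂)/(1 − r)
ln z₀ = (2.39790 − 0.83518×4.68213) / 0.16482 = -9.1769
z₀ = exp(-9.1769) = 0.0001034 m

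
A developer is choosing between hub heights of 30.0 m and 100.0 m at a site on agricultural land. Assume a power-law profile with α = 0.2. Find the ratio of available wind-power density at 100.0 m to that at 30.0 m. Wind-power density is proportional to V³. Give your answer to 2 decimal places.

2.06

Speed ratio: V_B/V_A = (z_B/z_A)^α = (100.0/30.0)^0.2 = (3.3333)^0.2 = 1.27226
Power-density ratio: P_B/P_A = (V_B/V_A)³ = (1.27226)³ = 2.05934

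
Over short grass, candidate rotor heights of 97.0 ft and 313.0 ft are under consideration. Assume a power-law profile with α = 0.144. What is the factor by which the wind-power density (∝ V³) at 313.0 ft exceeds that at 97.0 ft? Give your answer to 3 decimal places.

1.659

Speed ratio: V_B/V_A = (z_B/z_A)^α = (313.0/97.0)^0.144 = (3.2268)^0.144 = 1.18376
Power-density ratio: P_B/P_A = (V_B/V_A)³ = (1.18376)³ = 1.65878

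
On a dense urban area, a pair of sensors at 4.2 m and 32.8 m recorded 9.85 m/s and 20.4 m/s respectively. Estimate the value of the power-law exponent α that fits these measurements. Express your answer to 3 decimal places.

α ≈ 0.354

Power law: V₂/V₁ = (z₂/z₁)^α ⇒ α = ln(V₂/V₁) / ln(z₂/z₁)
α = ln(20.4/9.85) / ln(32.8/4.2) = ln(2.0711) / ln(7.8095)
  = 0.72806 / 2.05534 = 0.35423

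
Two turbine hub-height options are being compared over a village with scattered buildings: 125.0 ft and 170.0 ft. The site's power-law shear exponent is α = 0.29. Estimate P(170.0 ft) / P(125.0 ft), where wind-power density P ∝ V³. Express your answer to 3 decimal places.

Speed ratio: V_B/V_A = (z_B/z_A)^α = (170.0/125.0)^0.29 = (1.3600)^0.29 = 1.09327
Power-density ratio: P_B/P_A = (V_B/V_A)³ = (1.09327)³ = 1.30671

1.307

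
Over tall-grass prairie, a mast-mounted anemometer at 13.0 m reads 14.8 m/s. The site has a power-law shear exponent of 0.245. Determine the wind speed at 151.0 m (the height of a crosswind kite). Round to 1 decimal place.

Power-law profile: V₂ = V₁ · (z₂/z₁)^α
V₂ = 14.8 × (151.0/13.0)^0.245 = 14.8 × (11.6154)^0.245
    = 14.8 × 1.8236 = 26.9895 m/s

27.0 m/s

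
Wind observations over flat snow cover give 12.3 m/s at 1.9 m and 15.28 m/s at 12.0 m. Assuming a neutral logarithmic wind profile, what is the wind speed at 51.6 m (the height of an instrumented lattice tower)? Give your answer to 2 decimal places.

17.64 m/s

Log law: V ∝ ln(z/z₀). From the pair, with r = V₁/V₂ = 0.80497,
ln z₀ = (ln z₁ − r·ln z₂)/(1 − r) = (0.6419 − 0.80497×2.4849)/0.19503 = -6.9654 → z₀ = 0.0009440 m
V₃ = V₁ · ln(z₃/z₀)/ln(z₁/z₀) = 12.3 × 10.9089/7.6072 = 17.6384 m/s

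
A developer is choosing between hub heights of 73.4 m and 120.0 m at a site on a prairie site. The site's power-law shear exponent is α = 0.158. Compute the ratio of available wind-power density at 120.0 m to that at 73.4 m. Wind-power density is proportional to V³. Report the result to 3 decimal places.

Speed ratio: V_B/V_A = (z_B/z_A)^α = (120.0/73.4)^0.158 = (1.6349)^0.158 = 1.08076
Power-density ratio: P_B/P_A = (V_B/V_A)³ = (1.08076)³ = 1.26239

1.262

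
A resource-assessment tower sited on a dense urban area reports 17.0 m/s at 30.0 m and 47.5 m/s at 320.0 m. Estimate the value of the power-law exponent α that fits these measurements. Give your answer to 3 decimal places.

Power law: V₂/V₁ = (z₂/z₁)^α ⇒ α = ln(V₂/V₁) / ln(z₂/z₁)
α = ln(47.5/17.0) / ln(320.0/30.0) = ln(2.7941) / ln(10.6667)
  = 1.02752 / 2.36712 = 0.43408

α ≈ 0.434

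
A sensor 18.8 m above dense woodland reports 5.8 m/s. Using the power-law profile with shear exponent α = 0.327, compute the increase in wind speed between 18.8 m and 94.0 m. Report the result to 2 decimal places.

Power law: V₂ = V₁ · (z₂/z₁)^α = 5.8 × (5.0000)^0.327 = 9.8173 m/s
ΔV = 9.8173 − 5.8 = 4.0173 m/s

4.02 m/s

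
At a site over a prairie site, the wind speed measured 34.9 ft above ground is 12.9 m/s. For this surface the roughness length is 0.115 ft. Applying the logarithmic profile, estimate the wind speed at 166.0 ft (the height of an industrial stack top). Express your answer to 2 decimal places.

Log law: V(z) ∝ ln(z/z₀), so V₂/V₁ = ln(z₂/z₀) / ln(z₁/z₀).
ln(166.0/0.115) = 7.2748, ln(34.9/0.115) = 5.7153
V₂ = 12.9 × 7.2748/5.7153 = 12.9 × 1.2729 = 16.4199 m/s

16.42 m/s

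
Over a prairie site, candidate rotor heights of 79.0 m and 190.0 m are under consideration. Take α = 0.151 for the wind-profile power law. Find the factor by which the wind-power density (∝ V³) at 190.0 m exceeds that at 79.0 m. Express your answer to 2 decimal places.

Speed ratio: V_B/V_A = (z_B/z_A)^α = (190.0/79.0)^0.151 = (2.4051)^0.151 = 1.14170
Power-density ratio: P_B/P_A = (V_B/V_A)³ = (1.14170)³ = 1.48816

1.49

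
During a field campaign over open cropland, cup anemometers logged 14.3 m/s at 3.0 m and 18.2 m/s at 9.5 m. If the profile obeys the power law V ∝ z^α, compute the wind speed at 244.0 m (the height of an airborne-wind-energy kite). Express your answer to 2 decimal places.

First find α: α = ln(V₂/V₁)/ln(z₂/z₁) = ln(18.2/14.3)/ln(9.5/3.0) = 0.24116/1.15268 = 0.2092
Extrapolate from 9.5 m to 244.0 m: V₃ = 18.2 × (244.0/9.5)^0.2092 = 18.2 × 1.9721 = 35.8922 m/s

35.89 m/s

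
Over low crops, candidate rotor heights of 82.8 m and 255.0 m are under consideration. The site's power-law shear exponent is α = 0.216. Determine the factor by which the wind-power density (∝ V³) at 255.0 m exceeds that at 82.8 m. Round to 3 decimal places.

Speed ratio: V_B/V_A = (z_B/z_A)^α = (255.0/82.8)^0.216 = (3.0797)^0.216 = 1.27502
Power-density ratio: P_B/P_A = (V_B/V_A)³ = (1.27502)³ = 2.07279

2.073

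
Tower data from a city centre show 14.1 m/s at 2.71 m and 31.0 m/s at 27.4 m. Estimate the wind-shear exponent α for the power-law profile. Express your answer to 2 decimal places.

Power law: V₂/V₁ = (z₂/z₁)^α ⇒ α = ln(V₂/V₁) / ln(z₂/z₁)
α = ln(31.0/14.1) / ln(27.4/2.71) = ln(2.1986) / ln(10.1107)
  = 0.78781 / 2.31359 = 0.34051

α ≈ 0.34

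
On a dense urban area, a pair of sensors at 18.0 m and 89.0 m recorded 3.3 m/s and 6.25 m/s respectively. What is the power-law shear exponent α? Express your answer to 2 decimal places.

Power law: V₂/V₁ = (z₂/z₁)^α ⇒ α = ln(V₂/V₁) / ln(z₂/z₁)
α = ln(6.25/3.3) / ln(89.0/18.0) = ln(1.8939) / ln(4.9444)
  = 0.63866 / 1.59826 = 0.39960

α ≈ 0.40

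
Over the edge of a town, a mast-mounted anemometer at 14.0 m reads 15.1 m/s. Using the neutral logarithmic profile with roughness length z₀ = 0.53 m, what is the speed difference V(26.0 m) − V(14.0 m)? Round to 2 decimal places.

2.86 m/s

Log law: V₂ = V₁ · ln(z₂/z₀)/ln(z₁/z₀) = 15.1 × 3.8930/3.2739 = 17.9551 m/s
ΔV = 17.9551 − 15.1 = 2.8551 m/s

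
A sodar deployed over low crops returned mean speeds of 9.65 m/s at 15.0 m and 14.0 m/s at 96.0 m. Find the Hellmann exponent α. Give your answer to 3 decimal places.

Power law: V₂/V₁ = (z₂/z₁)^α ⇒ α = ln(V₂/V₁) / ln(z₂/z₁)
α = ln(14.0/9.65) / ln(96.0/15.0) = ln(1.4508) / ln(6.4000)
  = 0.37210 / 1.85630 = 0.20045

α ≈ 0.200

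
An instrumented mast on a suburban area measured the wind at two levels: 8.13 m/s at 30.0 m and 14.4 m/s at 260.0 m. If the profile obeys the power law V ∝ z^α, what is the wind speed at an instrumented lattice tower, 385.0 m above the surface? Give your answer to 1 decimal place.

First find α: α = ln(V₂/V₁)/ln(z₂/z₁) = ln(14.4/8.13)/ln(260.0/30.0) = 0.57167/2.15948 = 0.2647
Extrapolate from 260.0 m to 385.0 m: V₃ = 14.4 × (385.0/260.0)^0.2647 = 14.4 × 1.1095 = 15.9770 m/s

16.0 m/s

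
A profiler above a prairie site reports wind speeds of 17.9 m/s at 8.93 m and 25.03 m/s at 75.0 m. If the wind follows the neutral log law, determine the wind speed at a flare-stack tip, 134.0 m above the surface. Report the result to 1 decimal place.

27.0 m/s

Log law: V ∝ ln(z/z₀). From the pair, with r = V₁/V₂ = 0.71514,
ln z₀ = (ln z₁ − r·ln z₂)/(1 − r) = (2.1894 − 0.71514×4.3175)/0.28486 = -3.1531 → z₀ = 0.04272 m
V₃ = V₁ · ln(z₃/z₀)/ln(z₁/z₀) = 17.9 × 8.0510/5.3426 = 26.9744 m/s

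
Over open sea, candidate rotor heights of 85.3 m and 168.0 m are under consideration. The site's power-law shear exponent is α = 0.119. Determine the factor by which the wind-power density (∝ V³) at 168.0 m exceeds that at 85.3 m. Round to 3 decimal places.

Speed ratio: V_B/V_A = (z_B/z_A)^α = (168.0/85.3)^0.119 = (1.9695)^0.119 = 1.08400
Power-density ratio: P_B/P_A = (V_B/V_A)³ = (1.08400)³ = 1.27376

1.274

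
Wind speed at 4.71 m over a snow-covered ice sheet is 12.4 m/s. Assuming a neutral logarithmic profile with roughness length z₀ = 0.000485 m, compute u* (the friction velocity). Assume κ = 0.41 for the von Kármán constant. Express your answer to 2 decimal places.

Log law: V(z) = (u*/κ) · ln(z/z₀) ⇒ u* = κ · V / ln(z/z₀)
u* = 0.41 × 12.4 / ln(4.71/0.000485) = 0.41 × 12.4 / 9.1810
   = 5.0840 / 9.1810 = 0.5537 m/s

u* ≈ 0.55 m/s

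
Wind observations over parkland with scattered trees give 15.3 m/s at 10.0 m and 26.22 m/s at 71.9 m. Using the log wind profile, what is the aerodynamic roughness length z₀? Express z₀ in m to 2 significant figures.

Log law: V(z) ∝ ln(z/z₀). With r = V₁/V₂ = 15.3/26.22 = 0.58352,
r · ln(z₂/z₀) = ln(z₁/z₀) ⇒ ln z₀ = (ln z₁ − r·ln z₂)/(1 − r)
ln z₀ = (2.30259 − 0.58352×4.27528) / 0.41648 = -0.4614
z₀ = exp(-0.4614) = 0.6304 m

z₀ ≈ 0.63 m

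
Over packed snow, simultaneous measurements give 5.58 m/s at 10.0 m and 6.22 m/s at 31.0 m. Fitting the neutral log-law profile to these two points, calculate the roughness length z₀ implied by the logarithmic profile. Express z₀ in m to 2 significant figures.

z₀ ≈ 0.00052 m

Log law: V(z) ∝ ln(z/z₀). With r = V₁/V₂ = 5.58/6.22 = 0.89711,
r · ln(z₂/z₀) = ln(z₁/z₀) ⇒ ln z₀ = (ln z₁ − r·ln z₂)/(1 − r)
ln z₀ = (2.30259 − 0.89711×3.43399) / 0.10289 = -7.5618
z₀ = exp(-7.5618) = 0.0005199 m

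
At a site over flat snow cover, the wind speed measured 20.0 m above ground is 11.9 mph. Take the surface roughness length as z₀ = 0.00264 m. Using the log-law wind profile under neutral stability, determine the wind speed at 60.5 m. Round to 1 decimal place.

13.4 mph

Log law: V(z) ∝ ln(z/z₀), so V₂/V₁ = ln(z₂/z₀) / ln(z₁/z₀).
ln(60.5/0.00264) = 10.0396, ln(20.0/0.00264) = 8.9327
V₂ = 11.9 × 10.0396/8.9327 = 11.9 × 1.1239 = 13.3746 mph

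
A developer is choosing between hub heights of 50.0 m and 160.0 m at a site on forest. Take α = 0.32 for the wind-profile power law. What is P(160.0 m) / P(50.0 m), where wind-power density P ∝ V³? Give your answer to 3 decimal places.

Speed ratio: V_B/V_A = (z_B/z_A)^α = (160.0/50.0)^0.32 = (3.2000)^0.32 = 1.45094
Power-density ratio: P_B/P_A = (V_B/V_A)³ = (1.45094)³ = 3.05453

3.055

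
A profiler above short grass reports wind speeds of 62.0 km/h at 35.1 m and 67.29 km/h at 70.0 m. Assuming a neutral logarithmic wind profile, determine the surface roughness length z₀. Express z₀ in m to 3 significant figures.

z₀ ≈ 0.0108 m

Log law: V(z) ∝ ln(z/z₀). With r = V₁/V₂ = 62.0/67.29 = 0.92139,
r · ln(z₂/z₀) = ln(z₁/z₀) ⇒ ln z₀ = (ln z₁ − r·ln z₂)/(1 − r)
ln z₀ = (3.55820 − 0.92139×4.24850) / 0.07861 = -4.5322
z₀ = exp(-4.5322) = 0.01076 m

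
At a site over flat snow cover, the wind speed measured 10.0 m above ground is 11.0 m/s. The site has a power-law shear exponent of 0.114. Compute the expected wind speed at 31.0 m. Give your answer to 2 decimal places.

Power-law profile: V₂ = V₁ · (z₂/z₁)^α
V₂ = 11.0 × (31.0/10.0)^0.114 = 11.0 × (3.1000)^0.114
    = 11.0 × 1.1377 = 12.5143 m/s

12.51 m/s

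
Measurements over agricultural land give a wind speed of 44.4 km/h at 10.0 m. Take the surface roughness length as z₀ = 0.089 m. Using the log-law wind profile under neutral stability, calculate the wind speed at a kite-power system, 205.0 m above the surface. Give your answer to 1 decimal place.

72.8 km/h

Log law: V(z) ∝ ln(z/z₀), so V₂/V₁ = ln(z₂/z₀) / ln(z₁/z₀).
ln(205.0/0.089) = 7.7421, ln(10.0/0.089) = 4.7217
V₂ = 44.4 × 7.7421/4.7217 = 44.4 × 1.6397 = 72.8022 km/h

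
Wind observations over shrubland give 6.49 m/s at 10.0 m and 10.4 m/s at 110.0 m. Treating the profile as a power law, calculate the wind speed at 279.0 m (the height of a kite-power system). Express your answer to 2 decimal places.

12.49 m/s

First find α: α = ln(V₂/V₁)/ln(z₂/z₁) = ln(10.4/6.49)/ln(110.0/10.0) = 0.47154/2.39790 = 0.1966
Extrapolate from 110.0 m to 279.0 m: V₃ = 10.4 × (279.0/110.0)^0.1966 = 10.4 × 1.2008 = 12.4888 m/s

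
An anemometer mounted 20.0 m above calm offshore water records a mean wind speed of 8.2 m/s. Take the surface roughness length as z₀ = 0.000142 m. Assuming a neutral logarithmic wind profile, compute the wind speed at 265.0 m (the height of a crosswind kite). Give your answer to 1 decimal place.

Log law: V(z) ∝ ln(z/z₀), so V₂/V₁ = ln(z₂/z₀) / ln(z₁/z₀).
ln(265.0/0.000142) = 14.4394, ln(20.0/0.000142) = 11.8554
V₂ = 8.2 × 14.4394/11.8554 = 8.2 × 1.2180 = 9.9873 m/s

10.0 m/s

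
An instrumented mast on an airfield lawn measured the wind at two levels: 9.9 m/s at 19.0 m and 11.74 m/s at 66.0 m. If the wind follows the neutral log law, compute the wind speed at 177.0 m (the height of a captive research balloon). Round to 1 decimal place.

13.2 m/s

Log law: V ∝ ln(z/z₀). From the pair, with r = V₁/V₂ = 0.84327,
ln z₀ = (ln z₁ − r·ln z₂)/(1 − r) = (2.9444 − 0.84327×4.1897)/0.15673 = -3.7554 → z₀ = 0.02339 m
V₃ = V₁ · ln(z₃/z₀)/ln(z₁/z₀) = 9.9 × 8.9315/6.6998 = 13.1977 m/s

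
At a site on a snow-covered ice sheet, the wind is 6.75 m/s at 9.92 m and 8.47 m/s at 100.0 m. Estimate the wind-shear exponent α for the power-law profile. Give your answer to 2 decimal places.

Power law: V₂/V₁ = (z₂/z₁)^α ⇒ α = ln(V₂/V₁) / ln(z₂/z₁)
α = ln(8.47/6.75) / ln(100.0/9.92) = ln(1.2548) / ln(10.0806)
  = 0.22699 / 2.31062 = 0.09824

α ≈ 0.10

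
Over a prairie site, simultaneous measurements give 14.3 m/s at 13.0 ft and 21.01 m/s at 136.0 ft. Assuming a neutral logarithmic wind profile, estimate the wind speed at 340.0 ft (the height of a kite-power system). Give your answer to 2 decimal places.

Log law: V ∝ ln(z/z₀). From the pair, with r = V₁/V₂ = 0.68063,
ln z₀ = (ln z₁ − r·ln z₂)/(1 − r) = (2.5649 − 0.68063×4.9127)/0.31937 = -2.4384 → z₀ = 0.08730 ft
V₃ = V₁ · ln(z₃/z₀)/ln(z₁/z₀) = 14.3 × 8.2673/5.0033 = 23.6289 m/s

23.63 m/s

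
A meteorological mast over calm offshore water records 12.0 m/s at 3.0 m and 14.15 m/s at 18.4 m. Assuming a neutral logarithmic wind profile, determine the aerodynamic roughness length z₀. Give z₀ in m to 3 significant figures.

Log law: V(z) ∝ ln(z/z₀). With r = V₁/V₂ = 12.0/14.15 = 0.84806,
r · ln(z₂/z₀) = ln(z₁/z₀) ⇒ ln z₀ = (ln z₁ − r·ln z₂)/(1 − r)
ln z₀ = (1.09861 − 0.84806×2.91235) / 0.15194 = -9.0246
z₀ = exp(-9.0246) = 0.0001204 m

z₀ ≈ 0.000120 m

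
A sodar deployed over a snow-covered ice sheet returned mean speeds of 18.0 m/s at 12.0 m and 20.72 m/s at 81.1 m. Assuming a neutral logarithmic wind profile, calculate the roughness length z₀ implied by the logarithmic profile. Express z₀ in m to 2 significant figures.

Log law: V(z) ∝ ln(z/z₀). With r = V₁/V₂ = 18.0/20.72 = 0.86873,
r · ln(z₂/z₀) = ln(z₁/z₀) ⇒ ln z₀ = (ln z₁ − r·ln z₂)/(1 − r)
ln z₀ = (2.48491 − 0.86873×4.39568) / 0.13127 = -10.1599
z₀ = exp(-10.1599) = 0.00003869 m

z₀ ≈ 0.000039 m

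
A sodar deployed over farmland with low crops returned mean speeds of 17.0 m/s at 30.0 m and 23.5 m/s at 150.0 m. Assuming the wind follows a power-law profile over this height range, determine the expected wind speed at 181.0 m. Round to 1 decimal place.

24.4 m/s

First find α: α = ln(V₂/V₁)/ln(z₂/z₁) = ln(23.5/17.0)/ln(150.0/30.0) = 0.32379/1.60944 = 0.2012
Extrapolate from 150.0 m to 181.0 m: V₃ = 23.5 × (181.0/150.0)^0.2012 = 23.5 × 1.0385 = 24.4052 m/s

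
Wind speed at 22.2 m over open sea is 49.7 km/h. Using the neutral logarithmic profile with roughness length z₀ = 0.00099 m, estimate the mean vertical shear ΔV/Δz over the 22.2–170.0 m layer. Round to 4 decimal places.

0.0683 km/h/m

Log law: V₂ = V₁ · ln(z₂/z₀)/ln(z₁/z₀) = 49.7 × 12.0536/10.0179 = 59.7994 km/h
ΔV/Δz = (59.7994 − 49.7)/(170.0 − 22.2) = 10.0994/147.8000 = 0.06833 km/h/m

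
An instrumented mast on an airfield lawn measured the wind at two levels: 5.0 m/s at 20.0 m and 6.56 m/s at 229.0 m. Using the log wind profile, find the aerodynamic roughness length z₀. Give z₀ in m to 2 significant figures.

z₀ ≈ 0.0081 m

Log law: V(z) ∝ ln(z/z₀). With r = V₁/V₂ = 5.0/6.56 = 0.76220,
r · ln(z₂/z₀) = ln(z₁/z₀) ⇒ ln z₀ = (ln z₁ − r·ln z₂)/(1 − r)
ln z₀ = (2.99573 − 0.76220×5.43372) / 0.23780 = -4.8183
z₀ = exp(-4.8183) = 0.008080 m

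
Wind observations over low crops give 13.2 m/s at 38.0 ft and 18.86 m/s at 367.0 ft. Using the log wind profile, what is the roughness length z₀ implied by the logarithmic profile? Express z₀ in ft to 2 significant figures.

z₀ ≈ 0.19 ft

Log law: V(z) ∝ ln(z/z₀). With r = V₁/V₂ = 13.2/18.86 = 0.69989,
r · ln(z₂/z₀) = ln(z₁/z₀) ⇒ ln z₀ = (ln z₁ − r·ln z₂)/(1 − r)
ln z₀ = (3.63759 − 0.69989×5.90536) / 0.30011 = -1.6512
z₀ = exp(-1.6512) = 0.1918 ft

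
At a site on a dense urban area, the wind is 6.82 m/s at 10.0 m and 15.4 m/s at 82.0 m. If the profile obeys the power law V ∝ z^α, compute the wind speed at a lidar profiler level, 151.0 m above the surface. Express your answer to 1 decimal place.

19.5 m/s

First find α: α = ln(V₂/V₁)/ln(z₂/z₁) = ln(15.4/6.82)/ln(82.0/10.0) = 0.81451/2.10413 = 0.3871
Extrapolate from 82.0 m to 151.0 m: V₃ = 15.4 × (151.0/82.0)^0.3871 = 15.4 × 1.2666 = 19.5059 m/s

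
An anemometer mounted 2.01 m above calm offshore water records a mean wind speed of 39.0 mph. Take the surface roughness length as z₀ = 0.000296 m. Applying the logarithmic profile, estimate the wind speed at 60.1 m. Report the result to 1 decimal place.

54.0 mph

Log law: V(z) ∝ ln(z/z₀), so V₂/V₁ = ln(z₂/z₀) / ln(z₁/z₀).
ln(60.1/0.000296) = 12.2212, ln(2.01/0.000296) = 8.8233
V₂ = 39.0 × 12.2212/8.8233 = 39.0 × 1.3851 = 54.0190 mph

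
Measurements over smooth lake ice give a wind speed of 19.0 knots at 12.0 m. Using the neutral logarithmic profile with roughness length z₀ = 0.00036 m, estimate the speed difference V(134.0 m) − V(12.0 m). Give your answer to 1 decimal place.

Log law: V₂ = V₁ · ln(z₂/z₀)/ln(z₁/z₀) = 19.0 × 12.8272/10.4143 = 23.4022 knots
ΔV = 23.4022 − 19.0 = 4.4022 knots

4.4 knots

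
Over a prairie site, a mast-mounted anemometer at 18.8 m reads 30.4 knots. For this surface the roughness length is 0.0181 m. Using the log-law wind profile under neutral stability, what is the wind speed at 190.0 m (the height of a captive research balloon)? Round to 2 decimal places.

40.52 knots

Log law: V(z) ∝ ln(z/z₀), so V₂/V₁ = ln(z₂/z₀) / ln(z₁/z₀).
ln(190.0/0.0181) = 9.2589, ln(18.8/0.0181) = 6.9457
V₂ = 30.4 × 9.2589/6.9457 = 30.4 × 1.3330 = 40.5243 knots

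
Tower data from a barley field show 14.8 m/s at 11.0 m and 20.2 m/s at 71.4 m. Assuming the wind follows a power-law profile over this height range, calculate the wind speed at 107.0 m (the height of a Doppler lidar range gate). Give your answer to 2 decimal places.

First find α: α = ln(V₂/V₁)/ln(z₂/z₁) = ln(20.2/14.8)/ln(71.4/11.0) = 0.31106/1.87040 = 0.1663
Extrapolate from 71.4 m to 107.0 m: V₃ = 20.2 × (107.0/71.4)^0.1663 = 20.2 × 1.0696 = 21.6057 m/s

21.61 m/s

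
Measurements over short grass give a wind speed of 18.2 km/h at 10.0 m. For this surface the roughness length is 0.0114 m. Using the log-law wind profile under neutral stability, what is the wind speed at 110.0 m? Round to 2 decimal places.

Log law: V(z) ∝ ln(z/z₀), so V₂/V₁ = ln(z₂/z₀) / ln(z₁/z₀).
ln(110.0/0.0114) = 9.1746, ln(10.0/0.0114) = 6.7767
V₂ = 18.2 × 9.1746/6.7767 = 18.2 × 1.3538 = 24.6399 km/h

24.64 km/h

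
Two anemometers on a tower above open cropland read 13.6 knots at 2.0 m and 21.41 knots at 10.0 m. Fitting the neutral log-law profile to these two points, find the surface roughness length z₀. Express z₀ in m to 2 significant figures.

z₀ ≈ 0.12 m

Log law: V(z) ∝ ln(z/z₀). With r = V₁/V₂ = 13.6/21.41 = 0.63522,
r · ln(z₂/z₀) = ln(z₁/z₀) ⇒ ln z₀ = (ln z₁ − r·ln z₂)/(1 − r)
ln z₀ = (0.69315 − 0.63522×2.30259) / 0.36478 = -2.1095
z₀ = exp(-2.1095) = 0.1213 m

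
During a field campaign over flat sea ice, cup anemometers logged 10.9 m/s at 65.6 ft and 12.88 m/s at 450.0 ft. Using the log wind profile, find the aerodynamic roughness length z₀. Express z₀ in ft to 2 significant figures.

z₀ ≈ 0.0016 ft

Log law: V(z) ∝ ln(z/z₀). With r = V₁/V₂ = 10.9/12.88 = 0.84627,
r · ln(z₂/z₀) = ln(z₁/z₀) ⇒ ln z₀ = (ln z₁ − r·ln z₂)/(1 − r)
ln z₀ = (4.18358 − 0.84627×6.10925) / 0.15373 = -6.4173
z₀ = exp(-6.4173) = 0.001633 ft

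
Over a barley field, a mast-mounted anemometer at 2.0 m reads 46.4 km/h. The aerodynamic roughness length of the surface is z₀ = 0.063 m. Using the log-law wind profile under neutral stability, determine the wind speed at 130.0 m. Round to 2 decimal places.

Log law: V(z) ∝ ln(z/z₀), so V₂/V₁ = ln(z₂/z₀) / ln(z₁/z₀).
ln(130.0/0.063) = 7.6322, ln(2.0/0.063) = 3.4578
V₂ = 46.4 × 7.6322/3.4578 = 46.4 × 2.2072 = 102.4164 km/h

102.42 km/h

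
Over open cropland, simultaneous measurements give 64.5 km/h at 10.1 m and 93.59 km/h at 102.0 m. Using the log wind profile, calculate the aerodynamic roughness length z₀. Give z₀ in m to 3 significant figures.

Log law: V(z) ∝ ln(z/z₀). With r = V₁/V₂ = 64.5/93.59 = 0.68918,
r · ln(z₂/z₀) = ln(z₁/z₀) ⇒ ln z₀ = (ln z₁ − r·ln z₂)/(1 − r)
ln z₀ = (2.31254 − 0.68918×4.62497) / 0.31082 = -2.8147
z₀ = exp(-2.8147) = 0.05992 m

z₀ ≈ 0.0599 m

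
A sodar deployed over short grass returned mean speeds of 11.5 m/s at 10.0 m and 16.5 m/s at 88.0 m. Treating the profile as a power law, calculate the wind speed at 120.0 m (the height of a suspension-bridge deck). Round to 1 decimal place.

17.4 m/s

First find α: α = ln(V₂/V₁)/ln(z₂/z₁) = ln(16.5/11.5)/ln(88.0/10.0) = 0.36101/2.17475 = 0.1660
Extrapolate from 88.0 m to 120.0 m: V₃ = 16.5 × (120.0/88.0)^0.1660 = 16.5 × 1.0528 = 17.3718 m/s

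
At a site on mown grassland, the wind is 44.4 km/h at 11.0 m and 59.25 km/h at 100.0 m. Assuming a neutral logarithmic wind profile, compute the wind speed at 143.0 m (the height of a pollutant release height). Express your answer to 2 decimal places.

Log law: V ∝ ln(z/z₀). From the pair, with r = V₁/V₂ = 0.74937,
ln z₀ = (ln z₁ − r·ln z₂)/(1 − r) = (2.3979 − 0.74937×4.6052)/0.25063 = -4.2016 → z₀ = 0.01497 m
V₃ = V₁ · ln(z₃/z₀)/ln(z₁/z₀) = 44.4 × 9.1645/6.5995 = 61.6563 km/h

61.66 km/h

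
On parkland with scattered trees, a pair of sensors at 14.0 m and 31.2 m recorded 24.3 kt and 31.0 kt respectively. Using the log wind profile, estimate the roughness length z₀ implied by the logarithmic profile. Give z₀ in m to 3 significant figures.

z₀ ≈ 0.765 m

Log law: V(z) ∝ ln(z/z₀). With r = V₁/V₂ = 24.3/31.0 = 0.78387,
r · ln(z₂/z₀) = ln(z₁/z₀) ⇒ ln z₀ = (ln z₁ − r·ln z₂)/(1 − r)
ln z₀ = (2.63906 − 0.78387×3.44042) / 0.21613 = -0.2674
z₀ = exp(-0.2674) = 0.7654 m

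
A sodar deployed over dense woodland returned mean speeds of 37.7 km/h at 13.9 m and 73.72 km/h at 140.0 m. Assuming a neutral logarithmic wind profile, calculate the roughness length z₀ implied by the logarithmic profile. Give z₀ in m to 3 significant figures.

Log law: V(z) ∝ ln(z/z₀). With r = V₁/V₂ = 37.7/73.72 = 0.51139,
r · ln(z₂/z₀) = ln(z₁/z₀) ⇒ ln z₀ = (ln z₁ − r·ln z₂)/(1 − r)
ln z₀ = (2.63189 − 0.51139×4.94164) / 0.48861 = 0.2144
z₀ = exp(0.2144) = 1.239 m

z₀ ≈ 1.24 m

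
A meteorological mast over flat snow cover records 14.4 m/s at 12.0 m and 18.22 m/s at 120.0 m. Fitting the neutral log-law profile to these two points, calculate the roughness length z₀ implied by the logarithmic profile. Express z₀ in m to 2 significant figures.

Log law: V(z) ∝ ln(z/z₀). With r = V₁/V₂ = 14.4/18.22 = 0.79034,
r · ln(z₂/z₀) = ln(z₁/z₀) ⇒ ln z₀ = (ln z₁ − r·ln z₂)/(1 − r)
ln z₀ = (2.48491 − 0.79034×4.78749) / 0.20966 = -6.1950
z₀ = exp(-6.1950) = 0.002040 m

z₀ ≈ 0.0020 m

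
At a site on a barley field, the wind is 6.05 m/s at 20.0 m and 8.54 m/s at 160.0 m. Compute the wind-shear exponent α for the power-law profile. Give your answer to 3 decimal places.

Power law: V₂/V₁ = (z₂/z₁)^α ⇒ α = ln(V₂/V₁) / ln(z₂/z₁)
α = ln(8.54/6.05) / ln(160.0/20.0) = ln(1.4116) / ln(8.0000)
  = 0.34470 / 2.07944 = 0.16577

α ≈ 0.166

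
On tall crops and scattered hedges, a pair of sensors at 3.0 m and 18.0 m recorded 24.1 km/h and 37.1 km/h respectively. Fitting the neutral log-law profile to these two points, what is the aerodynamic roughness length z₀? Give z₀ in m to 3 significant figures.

Log law: V(z) ∝ ln(z/z₀). With r = V₁/V₂ = 24.1/37.1 = 0.64960,
r · ln(z₂/z₀) = ln(z₁/z₀) ⇒ ln z₀ = (ln z₁ − r·ln z₂)/(1 − r)
ln z₀ = (1.09861 − 0.64960×2.89037) / 0.35040 = -2.2230
z₀ = exp(-2.2230) = 0.1083 m

z₀ ≈ 0.108 m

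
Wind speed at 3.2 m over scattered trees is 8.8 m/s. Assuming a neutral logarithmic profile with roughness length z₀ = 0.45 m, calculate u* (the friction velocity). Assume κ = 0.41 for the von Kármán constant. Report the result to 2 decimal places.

u* ≈ 1.84 m/s

Log law: V(z) = (u*/κ) · ln(z/z₀) ⇒ u* = κ · V / ln(z/z₀)
u* = 0.41 × 8.8 / ln(3.2/0.45) = 0.41 × 8.8 / 1.9617
   = 3.6080 / 1.9617 = 1.8393 m/s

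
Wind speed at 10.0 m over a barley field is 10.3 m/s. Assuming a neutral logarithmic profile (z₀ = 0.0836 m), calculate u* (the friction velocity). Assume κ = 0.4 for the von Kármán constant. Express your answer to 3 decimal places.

u* ≈ 0.861 m/s

Log law: V(z) = (u*/κ) · ln(z/z₀) ⇒ u* = κ · V / ln(z/z₀)
u* = 0.4 × 10.3 / ln(10.0/0.0836) = 0.4 × 10.3 / 4.7843
   = 4.1200 / 4.7843 = 0.8612 m/s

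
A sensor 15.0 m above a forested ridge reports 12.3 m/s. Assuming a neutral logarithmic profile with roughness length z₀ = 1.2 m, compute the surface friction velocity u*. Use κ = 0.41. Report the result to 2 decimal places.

u* ≈ 2.00 m/s

Log law: V(z) = (u*/κ) · ln(z/z₀) ⇒ u* = κ · V / ln(z/z₀)
u* = 0.41 × 12.3 / ln(15.0/1.2) = 0.41 × 12.3 / 2.5257
   = 5.0430 / 2.5257 = 1.9967 m/s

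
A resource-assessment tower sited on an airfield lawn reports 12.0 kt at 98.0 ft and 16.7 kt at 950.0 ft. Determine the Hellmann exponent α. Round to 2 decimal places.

α ≈ 0.15

Power law: V₂/V₁ = (z₂/z₁)^α ⇒ α = ln(V₂/V₁) / ln(z₂/z₁)
α = ln(16.7/12.0) / ln(950.0/98.0) = ln(1.3917) / ln(9.6939)
  = 0.33050 / 2.27149 = 0.14550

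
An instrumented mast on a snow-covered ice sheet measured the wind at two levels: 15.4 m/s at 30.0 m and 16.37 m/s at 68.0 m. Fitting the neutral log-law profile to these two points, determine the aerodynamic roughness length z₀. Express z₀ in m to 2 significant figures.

z₀ ≈ 0.000068 m

Log law: V(z) ∝ ln(z/z₀). With r = V₁/V₂ = 15.4/16.37 = 0.94075,
r · ln(z₂/z₀) = ln(z₁/z₀) ⇒ ln z₀ = (ln z₁ − r·ln z₂)/(1 − r)
ln z₀ = (3.40120 − 0.94075×4.21951) / 0.05925 = -9.5905
z₀ = exp(-9.5905) = 0.00006837 m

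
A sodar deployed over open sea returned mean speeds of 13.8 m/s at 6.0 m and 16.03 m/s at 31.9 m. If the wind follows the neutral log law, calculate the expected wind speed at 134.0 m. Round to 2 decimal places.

Log law: V ∝ ln(z/z₀). From the pair, with r = V₁/V₂ = 0.86089,
ln z₀ = (ln z₁ − r·ln z₂)/(1 − r) = (1.7918 − 0.86089×3.4626)/0.13911 = -8.5480 → z₀ = 0.0001939 m
V₃ = V₁ · ln(z₃/z₀)/ln(z₁/z₀) = 13.8 × 13.4458/10.3398 = 17.9455 m/s

17.95 m/s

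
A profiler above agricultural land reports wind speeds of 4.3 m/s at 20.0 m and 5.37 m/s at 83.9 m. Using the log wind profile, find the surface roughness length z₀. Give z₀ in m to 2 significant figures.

z₀ ≈ 0.063 m

Log law: V(z) ∝ ln(z/z₀). With r = V₁/V₂ = 4.3/5.37 = 0.80074,
r · ln(z₂/z₀) = ln(z₁/z₀) ⇒ ln z₀ = (ln z₁ − r·ln z₂)/(1 − r)
ln z₀ = (2.99573 − 0.80074×4.42963) / 0.19926 = -2.7666
z₀ = exp(-2.7666) = 0.06287 m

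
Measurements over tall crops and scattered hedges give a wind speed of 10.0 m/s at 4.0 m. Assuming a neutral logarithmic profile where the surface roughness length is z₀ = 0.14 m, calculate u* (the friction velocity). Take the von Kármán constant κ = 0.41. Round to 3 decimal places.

Log law: V(z) = (u*/κ) · ln(z/z₀) ⇒ u* = κ · V / ln(z/z₀)
u* = 0.41 × 10.0 / ln(4.0/0.14) = 0.41 × 10.0 / 3.3524
   = 4.1000 / 3.3524 = 1.2230 m/s

u* ≈ 1.223 m/s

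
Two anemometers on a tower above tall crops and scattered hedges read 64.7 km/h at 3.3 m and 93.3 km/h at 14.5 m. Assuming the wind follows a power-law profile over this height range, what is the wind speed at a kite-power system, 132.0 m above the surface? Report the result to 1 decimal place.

First find α: α = ln(V₂/V₁)/ln(z₂/z₁) = ln(93.3/64.7)/ln(14.5/3.3) = 0.36606/1.48023 = 0.2473
Extrapolate from 14.5 m to 132.0 m: V₃ = 93.3 × (132.0/14.5)^0.2473 = 93.3 × 1.7267 = 161.0989 km/h

161.1 km/h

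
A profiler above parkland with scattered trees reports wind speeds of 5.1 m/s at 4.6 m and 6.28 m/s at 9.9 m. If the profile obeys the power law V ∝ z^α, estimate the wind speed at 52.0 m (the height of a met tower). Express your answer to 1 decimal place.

9.9 m/s

First find α: α = ln(V₂/V₁)/ln(z₂/z₁) = ln(6.28/5.1)/ln(9.9/4.6) = 0.20813/0.76648 = 0.2715
Extrapolate from 9.9 m to 52.0 m: V₃ = 6.28 × (52.0/9.9)^0.2715 = 6.28 × 1.5689 = 9.8530 m/s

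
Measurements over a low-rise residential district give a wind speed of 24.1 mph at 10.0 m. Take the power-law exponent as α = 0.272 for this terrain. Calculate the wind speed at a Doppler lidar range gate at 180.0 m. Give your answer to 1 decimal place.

52.9 mph

Power-law profile: V₂ = V₁ · (z₂/z₁)^α
V₂ = 24.1 × (180.0/10.0)^0.272 = 24.1 × (18.0000)^0.272
    = 24.1 × 2.1950 = 52.8995 mph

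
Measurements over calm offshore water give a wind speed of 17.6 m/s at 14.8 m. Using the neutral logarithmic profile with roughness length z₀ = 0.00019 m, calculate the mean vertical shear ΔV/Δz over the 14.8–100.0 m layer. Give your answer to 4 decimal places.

Log law: V₂ = V₁ · ln(z₂/z₀)/ln(z₁/z₀) = 17.6 × 13.1737/11.2631 = 20.5855 m/s
ΔV/Δz = (20.5855 − 17.6)/(100.0 − 14.8) = 2.9855/85.2000 = 0.03504 m/s/m

0.0350 m/s/m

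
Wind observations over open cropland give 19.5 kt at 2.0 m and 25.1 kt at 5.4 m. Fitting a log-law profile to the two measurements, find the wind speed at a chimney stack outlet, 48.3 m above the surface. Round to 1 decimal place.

37.5 kt

Log law: V ∝ ln(z/z₀). From the pair, with r = V₁/V₂ = 0.77689,
ln z₀ = (ln z₁ − r·ln z₂)/(1 − r) = (0.6931 − 0.77689×1.6864)/0.22311 = -2.7655 → z₀ = 0.06294 m
V₃ = V₁ · ln(z₃/z₀)/ln(z₁/z₀) = 19.5 × 6.6429/3.4586 = 37.4531 kt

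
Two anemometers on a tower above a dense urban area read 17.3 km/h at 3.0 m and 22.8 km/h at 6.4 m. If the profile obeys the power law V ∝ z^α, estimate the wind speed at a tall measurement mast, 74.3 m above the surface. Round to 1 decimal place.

First find α: α = ln(V₂/V₁)/ln(z₂/z₁) = ln(22.8/17.3)/ln(6.4/3.0) = 0.27605/0.75769 = 0.3643
Extrapolate from 6.4 m to 74.3 m: V₃ = 22.8 × (74.3/6.4)^0.3643 = 22.8 × 2.4432 = 55.7039 km/h

55.7 km/h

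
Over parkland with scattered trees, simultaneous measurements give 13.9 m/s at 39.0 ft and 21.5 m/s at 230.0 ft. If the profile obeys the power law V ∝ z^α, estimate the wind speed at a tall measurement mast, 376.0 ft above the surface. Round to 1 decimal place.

First find α: α = ln(V₂/V₁)/ln(z₂/z₁) = ln(21.5/13.9)/ln(230.0/39.0) = 0.43616/1.77452 = 0.2458
Extrapolate from 230.0 ft to 376.0 ft: V₃ = 21.5 × (376.0/230.0)^0.2458 = 21.5 × 1.1284 = 24.2608 m/s

24.3 m/s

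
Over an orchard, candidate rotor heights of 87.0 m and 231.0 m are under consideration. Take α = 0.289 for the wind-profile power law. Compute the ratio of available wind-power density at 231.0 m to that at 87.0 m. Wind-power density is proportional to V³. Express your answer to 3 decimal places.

Speed ratio: V_B/V_A = (z_B/z_A)^α = (231.0/87.0)^0.289 = (2.6552)^0.289 = 1.32606
Power-density ratio: P_B/P_A = (V_B/V_A)³ = (1.32606)³ = 2.33178

2.332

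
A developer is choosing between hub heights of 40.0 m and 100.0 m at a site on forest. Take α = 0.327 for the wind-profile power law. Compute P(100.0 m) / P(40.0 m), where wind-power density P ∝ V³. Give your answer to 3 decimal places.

2.457

Speed ratio: V_B/V_A = (z_B/z_A)^α = (100.0/40.0)^0.327 = (2.5000)^0.327 = 1.34936
Power-density ratio: P_B/P_A = (V_B/V_A)³ = (1.34936)³ = 2.45685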